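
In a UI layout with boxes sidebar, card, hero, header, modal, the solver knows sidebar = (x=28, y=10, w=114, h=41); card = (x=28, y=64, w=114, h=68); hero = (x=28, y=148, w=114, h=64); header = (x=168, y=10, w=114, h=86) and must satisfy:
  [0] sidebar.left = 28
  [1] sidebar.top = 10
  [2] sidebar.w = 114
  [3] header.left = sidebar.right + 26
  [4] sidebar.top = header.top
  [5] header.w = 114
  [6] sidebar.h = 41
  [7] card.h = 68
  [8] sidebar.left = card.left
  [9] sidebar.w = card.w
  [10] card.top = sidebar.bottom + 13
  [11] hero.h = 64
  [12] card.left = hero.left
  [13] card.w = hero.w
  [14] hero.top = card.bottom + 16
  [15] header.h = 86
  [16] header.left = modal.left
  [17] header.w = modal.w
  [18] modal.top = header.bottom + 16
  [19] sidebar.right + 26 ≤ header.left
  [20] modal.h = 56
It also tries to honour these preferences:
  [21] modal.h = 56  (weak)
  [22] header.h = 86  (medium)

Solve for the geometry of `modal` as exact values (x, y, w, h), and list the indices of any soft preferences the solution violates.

modal = (x=168, y=112, w=114, h=56)
violated soft preferences: none

1. modal.x = 168  [header.left = modal.left]
2. modal.w = 114  [header.w = modal.w]
3. modal.y = 112  [modal.top = header.bottom + 16]
4. modal.h = 56  [modal.h = 56]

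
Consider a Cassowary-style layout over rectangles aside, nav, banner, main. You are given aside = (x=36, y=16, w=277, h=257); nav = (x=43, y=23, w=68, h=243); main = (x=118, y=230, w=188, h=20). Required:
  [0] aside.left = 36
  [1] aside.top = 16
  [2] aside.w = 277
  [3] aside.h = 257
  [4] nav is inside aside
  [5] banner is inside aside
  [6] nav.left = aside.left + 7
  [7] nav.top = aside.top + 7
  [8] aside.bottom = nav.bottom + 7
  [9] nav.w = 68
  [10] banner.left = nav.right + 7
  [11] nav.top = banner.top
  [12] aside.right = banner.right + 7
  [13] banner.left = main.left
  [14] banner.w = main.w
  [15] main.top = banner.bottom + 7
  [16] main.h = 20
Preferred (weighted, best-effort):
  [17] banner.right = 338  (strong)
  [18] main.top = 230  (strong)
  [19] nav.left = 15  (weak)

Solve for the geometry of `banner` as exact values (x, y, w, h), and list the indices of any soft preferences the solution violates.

banner = (x=118, y=23, w=188, h=200)
violated soft preferences: 17, 19

1. banner.x = 118  [banner.left = nav.right + 7]
2. banner.y = 23  [nav.top = banner.top]
3. banner.w = 188  [aside.right = banner.right + 7]
4. banner.h = 200  [main.top = banner.bottom + 7]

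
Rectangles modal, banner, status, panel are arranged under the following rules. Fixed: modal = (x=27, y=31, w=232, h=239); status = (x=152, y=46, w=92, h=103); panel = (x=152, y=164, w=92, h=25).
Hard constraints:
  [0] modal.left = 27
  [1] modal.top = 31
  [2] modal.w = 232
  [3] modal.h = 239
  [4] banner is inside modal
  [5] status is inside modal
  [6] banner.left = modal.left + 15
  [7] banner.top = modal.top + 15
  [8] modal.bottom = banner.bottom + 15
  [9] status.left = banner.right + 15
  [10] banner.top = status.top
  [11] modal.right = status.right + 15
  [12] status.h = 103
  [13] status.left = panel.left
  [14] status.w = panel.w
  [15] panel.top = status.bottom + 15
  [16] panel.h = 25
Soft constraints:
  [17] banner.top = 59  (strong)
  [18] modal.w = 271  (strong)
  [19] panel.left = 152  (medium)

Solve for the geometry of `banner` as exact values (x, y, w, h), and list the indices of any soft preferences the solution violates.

banner = (x=42, y=46, w=95, h=209)
violated soft preferences: 17, 18

1. banner.x = 42  [banner.left = modal.left + 15]
2. banner.y = 46  [banner.top = modal.top + 15]
3. banner.h = 209  [modal.bottom = banner.bottom + 15]
4. banner.w = 95  [status.left = banner.right + 15]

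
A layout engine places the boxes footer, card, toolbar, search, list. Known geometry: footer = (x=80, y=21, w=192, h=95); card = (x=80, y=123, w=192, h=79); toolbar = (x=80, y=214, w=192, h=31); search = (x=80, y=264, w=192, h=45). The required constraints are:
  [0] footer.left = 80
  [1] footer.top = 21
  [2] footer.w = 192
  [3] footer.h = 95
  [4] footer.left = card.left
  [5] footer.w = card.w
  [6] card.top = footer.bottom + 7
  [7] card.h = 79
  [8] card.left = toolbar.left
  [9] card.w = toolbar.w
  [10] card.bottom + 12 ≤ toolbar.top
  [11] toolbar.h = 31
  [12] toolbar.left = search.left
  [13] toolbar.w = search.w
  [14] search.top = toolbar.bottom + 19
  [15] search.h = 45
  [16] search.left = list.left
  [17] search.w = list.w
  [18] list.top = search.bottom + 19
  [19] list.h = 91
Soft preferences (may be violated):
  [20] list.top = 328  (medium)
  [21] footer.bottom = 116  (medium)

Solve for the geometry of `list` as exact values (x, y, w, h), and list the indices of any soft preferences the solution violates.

list = (x=80, y=328, w=192, h=91)
violated soft preferences: none

1. list.x = 80  [search.left = list.left]
2. list.w = 192  [search.w = list.w]
3. list.y = 328  [list.top = search.bottom + 19]
4. list.h = 91  [list.h = 91]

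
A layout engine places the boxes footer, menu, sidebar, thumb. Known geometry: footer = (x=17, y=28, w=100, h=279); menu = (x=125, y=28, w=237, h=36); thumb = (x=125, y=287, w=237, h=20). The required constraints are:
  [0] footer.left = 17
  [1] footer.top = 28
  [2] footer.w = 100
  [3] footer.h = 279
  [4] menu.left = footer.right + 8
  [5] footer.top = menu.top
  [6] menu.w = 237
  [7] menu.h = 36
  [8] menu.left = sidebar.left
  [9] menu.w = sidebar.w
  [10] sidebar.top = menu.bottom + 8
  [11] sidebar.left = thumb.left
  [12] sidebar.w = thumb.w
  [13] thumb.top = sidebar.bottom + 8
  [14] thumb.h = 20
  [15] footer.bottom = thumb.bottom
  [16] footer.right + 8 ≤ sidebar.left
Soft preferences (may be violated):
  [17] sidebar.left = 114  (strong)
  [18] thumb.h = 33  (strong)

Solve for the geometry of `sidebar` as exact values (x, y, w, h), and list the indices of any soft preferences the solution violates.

sidebar = (x=125, y=72, w=237, h=207)
violated soft preferences: 17, 18

1. sidebar.x = 125  [menu.left = sidebar.left]
2. sidebar.w = 237  [menu.w = sidebar.w]
3. sidebar.y = 72  [sidebar.top = menu.bottom + 8]
4. sidebar.h = 207  [thumb.top = sidebar.bottom + 8]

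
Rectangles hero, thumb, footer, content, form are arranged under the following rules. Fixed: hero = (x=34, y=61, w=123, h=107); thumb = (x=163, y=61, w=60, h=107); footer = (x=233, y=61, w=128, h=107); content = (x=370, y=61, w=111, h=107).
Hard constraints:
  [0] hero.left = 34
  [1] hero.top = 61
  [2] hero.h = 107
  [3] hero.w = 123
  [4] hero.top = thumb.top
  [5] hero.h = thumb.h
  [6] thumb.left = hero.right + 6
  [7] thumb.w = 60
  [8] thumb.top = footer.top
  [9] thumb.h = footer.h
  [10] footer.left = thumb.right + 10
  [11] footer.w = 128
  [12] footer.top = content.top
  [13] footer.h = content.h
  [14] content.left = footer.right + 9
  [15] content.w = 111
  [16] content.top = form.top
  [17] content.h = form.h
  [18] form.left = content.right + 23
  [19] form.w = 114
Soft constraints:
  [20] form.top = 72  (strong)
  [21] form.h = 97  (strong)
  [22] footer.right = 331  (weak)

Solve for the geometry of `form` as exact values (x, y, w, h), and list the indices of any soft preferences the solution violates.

1. form.y = 61  [content.top = form.top]
2. form.h = 107  [content.h = form.h]
3. form.x = 504  [form.left = content.right + 23]
4. form.w = 114  [form.w = 114]

form = (x=504, y=61, w=114, h=107)
violated soft preferences: 20, 21, 22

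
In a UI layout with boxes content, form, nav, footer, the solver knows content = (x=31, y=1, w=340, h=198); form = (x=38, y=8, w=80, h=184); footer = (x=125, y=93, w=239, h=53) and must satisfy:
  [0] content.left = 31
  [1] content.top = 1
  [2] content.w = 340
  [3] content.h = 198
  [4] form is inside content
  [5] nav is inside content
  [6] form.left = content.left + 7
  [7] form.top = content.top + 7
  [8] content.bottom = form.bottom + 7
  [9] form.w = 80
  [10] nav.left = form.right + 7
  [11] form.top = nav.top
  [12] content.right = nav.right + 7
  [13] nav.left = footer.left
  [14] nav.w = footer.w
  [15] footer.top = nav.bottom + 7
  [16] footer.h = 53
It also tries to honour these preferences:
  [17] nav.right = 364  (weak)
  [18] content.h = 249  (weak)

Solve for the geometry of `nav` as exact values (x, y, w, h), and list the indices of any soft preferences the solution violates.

nav = (x=125, y=8, w=239, h=78)
violated soft preferences: 18

1. nav.x = 125  [nav.left = form.right + 7]
2. nav.y = 8  [form.top = nav.top]
3. nav.w = 239  [content.right = nav.right + 7]
4. nav.h = 78  [footer.top = nav.bottom + 7]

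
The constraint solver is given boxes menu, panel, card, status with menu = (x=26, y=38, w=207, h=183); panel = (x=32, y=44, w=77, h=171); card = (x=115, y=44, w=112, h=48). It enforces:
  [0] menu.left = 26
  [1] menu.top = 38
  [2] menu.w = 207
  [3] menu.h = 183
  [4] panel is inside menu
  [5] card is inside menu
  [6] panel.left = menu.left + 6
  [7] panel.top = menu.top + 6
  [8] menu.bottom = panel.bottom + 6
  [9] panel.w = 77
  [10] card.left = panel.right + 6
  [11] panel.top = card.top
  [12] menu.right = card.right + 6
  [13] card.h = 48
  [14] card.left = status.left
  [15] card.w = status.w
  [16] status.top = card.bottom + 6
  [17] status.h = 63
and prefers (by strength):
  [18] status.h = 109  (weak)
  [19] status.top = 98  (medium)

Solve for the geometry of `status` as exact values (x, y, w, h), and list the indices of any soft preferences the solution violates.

1. status.x = 115  [card.left = status.left]
2. status.w = 112  [card.w = status.w]
3. status.y = 98  [status.top = card.bottom + 6]
4. status.h = 63  [status.h = 63]

status = (x=115, y=98, w=112, h=63)
violated soft preferences: 18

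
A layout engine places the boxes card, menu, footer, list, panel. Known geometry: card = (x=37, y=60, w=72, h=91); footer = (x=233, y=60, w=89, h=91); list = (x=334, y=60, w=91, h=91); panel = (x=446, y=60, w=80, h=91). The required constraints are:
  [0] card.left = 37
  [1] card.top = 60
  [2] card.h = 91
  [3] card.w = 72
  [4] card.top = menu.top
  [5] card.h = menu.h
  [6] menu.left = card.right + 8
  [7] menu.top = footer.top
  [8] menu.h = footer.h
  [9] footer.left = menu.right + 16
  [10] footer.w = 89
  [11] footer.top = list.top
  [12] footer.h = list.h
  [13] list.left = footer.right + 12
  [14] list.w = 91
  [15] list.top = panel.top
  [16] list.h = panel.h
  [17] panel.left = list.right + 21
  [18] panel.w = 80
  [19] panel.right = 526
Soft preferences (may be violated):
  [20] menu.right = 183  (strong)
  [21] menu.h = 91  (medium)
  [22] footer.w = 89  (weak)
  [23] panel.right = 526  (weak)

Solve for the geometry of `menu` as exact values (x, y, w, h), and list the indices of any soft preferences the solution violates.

1. menu.y = 60  [card.top = menu.top]
2. menu.h = 91  [card.h = menu.h]
3. menu.x = 117  [menu.left = card.right + 8]
4. menu.w = 100  [footer.left = menu.right + 16]

menu = (x=117, y=60, w=100, h=91)
violated soft preferences: 20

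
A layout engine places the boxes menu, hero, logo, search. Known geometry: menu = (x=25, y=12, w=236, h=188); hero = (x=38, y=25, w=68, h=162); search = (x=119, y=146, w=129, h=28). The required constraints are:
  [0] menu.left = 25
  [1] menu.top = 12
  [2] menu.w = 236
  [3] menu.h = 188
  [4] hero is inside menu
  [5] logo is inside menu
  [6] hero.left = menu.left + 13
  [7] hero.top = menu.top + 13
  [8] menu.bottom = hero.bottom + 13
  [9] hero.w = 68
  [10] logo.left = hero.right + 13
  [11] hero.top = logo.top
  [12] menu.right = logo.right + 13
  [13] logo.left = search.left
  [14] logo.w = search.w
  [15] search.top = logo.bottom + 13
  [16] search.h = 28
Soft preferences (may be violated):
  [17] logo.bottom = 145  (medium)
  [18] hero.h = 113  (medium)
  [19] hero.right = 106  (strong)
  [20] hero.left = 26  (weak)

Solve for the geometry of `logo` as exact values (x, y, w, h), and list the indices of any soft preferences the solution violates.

1. logo.x = 119  [logo.left = hero.right + 13]
2. logo.y = 25  [hero.top = logo.top]
3. logo.w = 129  [menu.right = logo.right + 13]
4. logo.h = 108  [search.top = logo.bottom + 13]

logo = (x=119, y=25, w=129, h=108)
violated soft preferences: 17, 18, 20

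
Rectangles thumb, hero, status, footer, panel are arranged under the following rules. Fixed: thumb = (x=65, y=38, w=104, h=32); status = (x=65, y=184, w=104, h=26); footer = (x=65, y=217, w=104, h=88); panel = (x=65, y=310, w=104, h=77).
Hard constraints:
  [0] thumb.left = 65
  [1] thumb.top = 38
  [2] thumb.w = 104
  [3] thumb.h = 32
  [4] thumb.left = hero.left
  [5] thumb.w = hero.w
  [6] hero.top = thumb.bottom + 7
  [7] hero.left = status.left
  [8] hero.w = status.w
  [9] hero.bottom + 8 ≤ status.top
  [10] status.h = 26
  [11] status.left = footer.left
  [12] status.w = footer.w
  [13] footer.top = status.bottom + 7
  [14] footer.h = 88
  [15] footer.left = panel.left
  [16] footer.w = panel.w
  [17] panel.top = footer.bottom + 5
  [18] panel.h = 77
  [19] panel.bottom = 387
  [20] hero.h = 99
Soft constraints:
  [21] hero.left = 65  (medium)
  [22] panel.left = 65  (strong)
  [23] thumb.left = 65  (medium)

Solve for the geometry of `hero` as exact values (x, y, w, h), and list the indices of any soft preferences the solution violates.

1. hero.x = 65  [thumb.left = hero.left]
2. hero.w = 104  [thumb.w = hero.w]
3. hero.y = 77  [hero.top = thumb.bottom + 7]
4. hero.h = 99  [hero.h = 99]

hero = (x=65, y=77, w=104, h=99)
violated soft preferences: none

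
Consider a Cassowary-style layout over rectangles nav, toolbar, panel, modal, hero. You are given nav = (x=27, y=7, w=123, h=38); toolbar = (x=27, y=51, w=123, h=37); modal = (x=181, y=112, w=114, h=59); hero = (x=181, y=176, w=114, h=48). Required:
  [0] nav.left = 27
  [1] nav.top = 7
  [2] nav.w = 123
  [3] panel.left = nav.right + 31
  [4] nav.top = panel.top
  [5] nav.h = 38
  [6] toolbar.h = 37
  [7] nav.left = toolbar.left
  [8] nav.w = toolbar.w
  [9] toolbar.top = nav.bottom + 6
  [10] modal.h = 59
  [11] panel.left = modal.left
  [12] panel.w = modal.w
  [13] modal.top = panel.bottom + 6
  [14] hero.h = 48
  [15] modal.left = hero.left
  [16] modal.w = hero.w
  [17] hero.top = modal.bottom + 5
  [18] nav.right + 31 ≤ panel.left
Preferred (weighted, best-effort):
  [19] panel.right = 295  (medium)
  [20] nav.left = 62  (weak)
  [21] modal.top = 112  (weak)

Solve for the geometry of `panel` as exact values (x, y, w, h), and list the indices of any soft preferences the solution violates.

panel = (x=181, y=7, w=114, h=99)
violated soft preferences: 20

1. panel.x = 181  [panel.left = nav.right + 31]
2. panel.y = 7  [nav.top = panel.top]
3. panel.w = 114  [panel.w = modal.w]
4. panel.h = 99  [modal.top = panel.bottom + 6]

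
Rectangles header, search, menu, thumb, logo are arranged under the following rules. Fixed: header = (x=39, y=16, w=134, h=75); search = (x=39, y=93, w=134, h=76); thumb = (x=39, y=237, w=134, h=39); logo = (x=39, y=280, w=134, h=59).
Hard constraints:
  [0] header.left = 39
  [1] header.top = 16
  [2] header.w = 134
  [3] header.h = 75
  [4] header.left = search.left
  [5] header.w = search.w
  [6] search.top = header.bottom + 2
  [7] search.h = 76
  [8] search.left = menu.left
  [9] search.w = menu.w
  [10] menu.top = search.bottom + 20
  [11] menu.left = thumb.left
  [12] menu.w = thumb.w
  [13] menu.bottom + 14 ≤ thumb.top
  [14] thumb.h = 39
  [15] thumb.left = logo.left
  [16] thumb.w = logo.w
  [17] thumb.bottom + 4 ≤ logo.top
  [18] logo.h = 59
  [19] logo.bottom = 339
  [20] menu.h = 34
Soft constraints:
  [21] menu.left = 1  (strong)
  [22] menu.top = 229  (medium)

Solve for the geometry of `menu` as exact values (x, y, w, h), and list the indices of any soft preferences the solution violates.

1. menu.x = 39  [search.left = menu.left]
2. menu.w = 134  [search.w = menu.w]
3. menu.y = 189  [menu.top = search.bottom + 20]
4. menu.h = 34  [menu.h = 34]

menu = (x=39, y=189, w=134, h=34)
violated soft preferences: 21, 22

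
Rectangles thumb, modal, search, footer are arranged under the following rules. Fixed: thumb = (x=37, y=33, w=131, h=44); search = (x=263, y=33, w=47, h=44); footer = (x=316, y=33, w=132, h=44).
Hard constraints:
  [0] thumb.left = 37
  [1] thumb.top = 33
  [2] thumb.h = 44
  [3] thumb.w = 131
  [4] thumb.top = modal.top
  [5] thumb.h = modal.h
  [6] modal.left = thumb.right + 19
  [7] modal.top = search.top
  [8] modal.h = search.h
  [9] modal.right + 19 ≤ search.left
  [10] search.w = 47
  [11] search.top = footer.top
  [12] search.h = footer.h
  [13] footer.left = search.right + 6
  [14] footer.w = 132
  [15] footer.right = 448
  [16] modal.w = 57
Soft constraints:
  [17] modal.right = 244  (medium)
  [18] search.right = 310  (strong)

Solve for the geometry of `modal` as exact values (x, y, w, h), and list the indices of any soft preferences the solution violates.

1. modal.y = 33  [thumb.top = modal.top]
2. modal.h = 44  [thumb.h = modal.h]
3. modal.x = 187  [modal.left = thumb.right + 19]
4. modal.w = 57  [modal.w = 57]

modal = (x=187, y=33, w=57, h=44)
violated soft preferences: none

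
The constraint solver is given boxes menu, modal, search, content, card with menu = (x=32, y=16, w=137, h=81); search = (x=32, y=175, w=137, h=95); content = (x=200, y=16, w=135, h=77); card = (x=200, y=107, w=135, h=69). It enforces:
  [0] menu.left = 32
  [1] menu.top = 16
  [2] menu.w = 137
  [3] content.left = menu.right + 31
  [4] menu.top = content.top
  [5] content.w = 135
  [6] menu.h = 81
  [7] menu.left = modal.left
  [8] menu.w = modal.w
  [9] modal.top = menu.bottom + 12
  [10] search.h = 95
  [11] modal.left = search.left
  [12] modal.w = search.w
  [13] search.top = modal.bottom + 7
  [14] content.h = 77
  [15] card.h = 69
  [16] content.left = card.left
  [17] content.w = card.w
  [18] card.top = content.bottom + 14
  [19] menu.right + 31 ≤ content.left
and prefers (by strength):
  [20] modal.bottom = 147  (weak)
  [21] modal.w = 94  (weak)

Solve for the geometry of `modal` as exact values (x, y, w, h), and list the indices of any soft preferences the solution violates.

modal = (x=32, y=109, w=137, h=59)
violated soft preferences: 20, 21

1. modal.x = 32  [menu.left = modal.left]
2. modal.w = 137  [menu.w = modal.w]
3. modal.y = 109  [modal.top = menu.bottom + 12]
4. modal.h = 59  [search.top = modal.bottom + 7]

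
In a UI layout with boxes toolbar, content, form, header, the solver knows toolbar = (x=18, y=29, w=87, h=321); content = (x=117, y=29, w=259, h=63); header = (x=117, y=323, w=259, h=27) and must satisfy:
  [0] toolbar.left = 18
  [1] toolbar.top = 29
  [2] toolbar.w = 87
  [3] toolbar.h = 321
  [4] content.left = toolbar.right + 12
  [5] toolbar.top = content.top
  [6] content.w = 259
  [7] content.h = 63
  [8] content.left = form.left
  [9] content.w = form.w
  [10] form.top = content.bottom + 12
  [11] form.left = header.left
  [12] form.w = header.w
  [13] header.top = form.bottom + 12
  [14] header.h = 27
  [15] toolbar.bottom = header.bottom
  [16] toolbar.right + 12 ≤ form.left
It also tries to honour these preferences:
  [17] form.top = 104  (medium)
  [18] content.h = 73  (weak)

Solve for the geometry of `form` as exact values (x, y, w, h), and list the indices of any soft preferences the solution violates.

form = (x=117, y=104, w=259, h=207)
violated soft preferences: 18

1. form.x = 117  [content.left = form.left]
2. form.w = 259  [content.w = form.w]
3. form.y = 104  [form.top = content.bottom + 12]
4. form.h = 207  [header.top = form.bottom + 12]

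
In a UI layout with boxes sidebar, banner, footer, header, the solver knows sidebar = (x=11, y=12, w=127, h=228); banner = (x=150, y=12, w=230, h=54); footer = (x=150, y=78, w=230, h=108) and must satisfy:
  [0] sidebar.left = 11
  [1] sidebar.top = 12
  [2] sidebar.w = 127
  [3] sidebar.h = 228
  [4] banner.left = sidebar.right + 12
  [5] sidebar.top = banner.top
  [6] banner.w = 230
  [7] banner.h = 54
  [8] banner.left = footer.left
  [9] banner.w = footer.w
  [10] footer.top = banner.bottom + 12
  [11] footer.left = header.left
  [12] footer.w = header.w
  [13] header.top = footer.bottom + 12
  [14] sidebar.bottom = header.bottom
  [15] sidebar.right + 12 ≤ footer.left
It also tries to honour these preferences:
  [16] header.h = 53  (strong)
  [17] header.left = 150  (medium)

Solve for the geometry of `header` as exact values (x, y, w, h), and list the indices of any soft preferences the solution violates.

header = (x=150, y=198, w=230, h=42)
violated soft preferences: 16

1. header.x = 150  [footer.left = header.left]
2. header.w = 230  [footer.w = header.w]
3. header.y = 198  [header.top = footer.bottom + 12]
4. header.h = 42  [sidebar.bottom = header.bottom]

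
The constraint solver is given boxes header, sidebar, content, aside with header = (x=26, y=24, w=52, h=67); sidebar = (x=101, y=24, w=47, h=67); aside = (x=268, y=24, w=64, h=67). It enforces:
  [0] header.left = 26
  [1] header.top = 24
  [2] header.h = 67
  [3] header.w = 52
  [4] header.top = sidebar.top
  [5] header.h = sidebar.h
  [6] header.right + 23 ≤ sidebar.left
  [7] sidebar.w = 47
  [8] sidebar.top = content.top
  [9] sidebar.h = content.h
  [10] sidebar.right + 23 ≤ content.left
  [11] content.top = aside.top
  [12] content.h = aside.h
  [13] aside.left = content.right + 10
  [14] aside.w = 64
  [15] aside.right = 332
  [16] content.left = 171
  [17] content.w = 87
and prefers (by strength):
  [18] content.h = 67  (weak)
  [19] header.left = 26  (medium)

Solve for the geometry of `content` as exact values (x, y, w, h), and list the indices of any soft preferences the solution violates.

1. content.y = 24  [sidebar.top = content.top]
2. content.h = 67  [sidebar.h = content.h]
3. content.x = 171  [content.left = 171]
4. content.w = 87  [content.w = 87]

content = (x=171, y=24, w=87, h=67)
violated soft preferences: none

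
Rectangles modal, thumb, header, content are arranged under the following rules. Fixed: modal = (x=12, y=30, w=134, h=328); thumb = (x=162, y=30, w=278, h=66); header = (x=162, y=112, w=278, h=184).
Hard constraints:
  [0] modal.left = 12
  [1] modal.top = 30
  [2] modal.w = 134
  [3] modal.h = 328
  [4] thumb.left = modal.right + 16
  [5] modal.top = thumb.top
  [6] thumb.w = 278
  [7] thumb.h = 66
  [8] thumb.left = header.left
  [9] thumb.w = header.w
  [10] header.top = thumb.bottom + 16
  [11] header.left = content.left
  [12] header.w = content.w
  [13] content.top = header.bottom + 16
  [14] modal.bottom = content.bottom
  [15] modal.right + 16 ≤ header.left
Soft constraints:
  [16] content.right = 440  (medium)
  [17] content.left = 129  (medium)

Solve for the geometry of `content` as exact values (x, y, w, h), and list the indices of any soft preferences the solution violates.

content = (x=162, y=312, w=278, h=46)
violated soft preferences: 17

1. content.x = 162  [header.left = content.left]
2. content.w = 278  [header.w = content.w]
3. content.y = 312  [content.top = header.bottom + 16]
4. content.h = 46  [modal.bottom = content.bottom]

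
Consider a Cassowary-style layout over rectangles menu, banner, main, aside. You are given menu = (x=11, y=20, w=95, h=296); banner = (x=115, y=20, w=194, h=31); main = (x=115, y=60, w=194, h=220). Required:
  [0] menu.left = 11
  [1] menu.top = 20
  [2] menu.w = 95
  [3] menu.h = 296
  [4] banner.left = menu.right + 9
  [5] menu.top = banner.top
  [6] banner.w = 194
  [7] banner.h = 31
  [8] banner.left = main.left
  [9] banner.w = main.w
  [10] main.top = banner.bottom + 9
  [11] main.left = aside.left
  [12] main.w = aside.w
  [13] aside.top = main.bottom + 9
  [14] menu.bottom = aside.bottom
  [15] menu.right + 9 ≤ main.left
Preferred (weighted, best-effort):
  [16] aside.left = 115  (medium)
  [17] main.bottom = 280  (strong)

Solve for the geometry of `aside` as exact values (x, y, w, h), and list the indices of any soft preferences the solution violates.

aside = (x=115, y=289, w=194, h=27)
violated soft preferences: none

1. aside.x = 115  [main.left = aside.left]
2. aside.w = 194  [main.w = aside.w]
3. aside.y = 289  [aside.top = main.bottom + 9]
4. aside.h = 27  [menu.bottom = aside.bottom]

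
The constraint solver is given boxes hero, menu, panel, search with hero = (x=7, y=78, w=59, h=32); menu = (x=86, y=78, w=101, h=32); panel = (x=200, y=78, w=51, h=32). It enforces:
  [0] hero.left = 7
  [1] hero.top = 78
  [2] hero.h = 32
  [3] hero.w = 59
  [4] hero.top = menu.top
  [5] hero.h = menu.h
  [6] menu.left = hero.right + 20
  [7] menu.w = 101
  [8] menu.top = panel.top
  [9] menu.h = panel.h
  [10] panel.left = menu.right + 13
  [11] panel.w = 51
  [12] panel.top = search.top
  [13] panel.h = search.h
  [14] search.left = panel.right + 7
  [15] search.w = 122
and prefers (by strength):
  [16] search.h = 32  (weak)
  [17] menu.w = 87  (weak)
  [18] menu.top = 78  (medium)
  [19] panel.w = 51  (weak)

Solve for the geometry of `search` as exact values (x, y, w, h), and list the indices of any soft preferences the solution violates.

search = (x=258, y=78, w=122, h=32)
violated soft preferences: 17

1. search.y = 78  [panel.top = search.top]
2. search.h = 32  [panel.h = search.h]
3. search.x = 258  [search.left = panel.right + 7]
4. search.w = 122  [search.w = 122]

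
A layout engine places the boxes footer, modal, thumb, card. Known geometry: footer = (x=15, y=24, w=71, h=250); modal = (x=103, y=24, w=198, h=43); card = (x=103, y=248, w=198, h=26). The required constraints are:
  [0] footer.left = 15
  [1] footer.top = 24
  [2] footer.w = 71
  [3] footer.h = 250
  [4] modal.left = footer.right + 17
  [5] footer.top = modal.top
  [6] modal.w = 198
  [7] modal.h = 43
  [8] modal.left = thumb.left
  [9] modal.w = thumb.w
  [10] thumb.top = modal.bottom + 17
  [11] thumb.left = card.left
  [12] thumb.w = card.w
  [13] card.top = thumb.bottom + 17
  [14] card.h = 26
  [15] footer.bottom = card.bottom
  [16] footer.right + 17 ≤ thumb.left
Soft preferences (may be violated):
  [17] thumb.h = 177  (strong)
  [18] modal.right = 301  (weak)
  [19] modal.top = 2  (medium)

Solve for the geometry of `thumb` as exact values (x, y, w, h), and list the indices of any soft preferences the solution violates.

thumb = (x=103, y=84, w=198, h=147)
violated soft preferences: 17, 19

1. thumb.x = 103  [modal.left = thumb.left]
2. thumb.w = 198  [modal.w = thumb.w]
3. thumb.y = 84  [thumb.top = modal.bottom + 17]
4. thumb.h = 147  [card.top = thumb.bottom + 17]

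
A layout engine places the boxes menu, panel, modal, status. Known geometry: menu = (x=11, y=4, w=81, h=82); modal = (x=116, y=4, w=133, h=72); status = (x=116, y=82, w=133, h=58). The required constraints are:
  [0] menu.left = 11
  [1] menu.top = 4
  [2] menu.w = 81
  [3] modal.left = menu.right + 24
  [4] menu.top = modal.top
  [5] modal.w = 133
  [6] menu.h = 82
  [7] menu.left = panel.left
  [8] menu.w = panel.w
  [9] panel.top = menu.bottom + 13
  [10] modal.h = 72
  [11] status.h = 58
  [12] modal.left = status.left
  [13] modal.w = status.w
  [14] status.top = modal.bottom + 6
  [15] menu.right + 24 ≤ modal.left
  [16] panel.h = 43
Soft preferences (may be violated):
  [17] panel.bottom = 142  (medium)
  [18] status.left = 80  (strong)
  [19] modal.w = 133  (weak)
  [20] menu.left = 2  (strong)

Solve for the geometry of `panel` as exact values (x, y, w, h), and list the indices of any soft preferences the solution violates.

1. panel.x = 11  [menu.left = panel.left]
2. panel.w = 81  [menu.w = panel.w]
3. panel.y = 99  [panel.top = menu.bottom + 13]
4. panel.h = 43  [panel.h = 43]

panel = (x=11, y=99, w=81, h=43)
violated soft preferences: 18, 20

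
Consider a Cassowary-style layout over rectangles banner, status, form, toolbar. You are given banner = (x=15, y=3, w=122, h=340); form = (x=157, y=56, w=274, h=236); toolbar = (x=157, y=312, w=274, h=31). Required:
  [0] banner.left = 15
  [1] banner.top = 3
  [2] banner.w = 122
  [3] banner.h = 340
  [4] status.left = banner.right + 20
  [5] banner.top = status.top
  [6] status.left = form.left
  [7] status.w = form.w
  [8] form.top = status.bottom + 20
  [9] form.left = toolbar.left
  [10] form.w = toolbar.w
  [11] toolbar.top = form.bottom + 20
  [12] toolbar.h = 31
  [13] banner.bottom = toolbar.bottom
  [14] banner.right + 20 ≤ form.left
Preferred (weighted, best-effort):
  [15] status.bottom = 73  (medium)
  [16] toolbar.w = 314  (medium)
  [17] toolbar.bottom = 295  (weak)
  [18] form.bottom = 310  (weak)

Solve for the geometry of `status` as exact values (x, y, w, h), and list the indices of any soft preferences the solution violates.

status = (x=157, y=3, w=274, h=33)
violated soft preferences: 15, 16, 17, 18

1. status.x = 157  [status.left = banner.right + 20]
2. status.y = 3  [banner.top = status.top]
3. status.w = 274  [status.w = form.w]
4. status.h = 33  [form.top = status.bottom + 20]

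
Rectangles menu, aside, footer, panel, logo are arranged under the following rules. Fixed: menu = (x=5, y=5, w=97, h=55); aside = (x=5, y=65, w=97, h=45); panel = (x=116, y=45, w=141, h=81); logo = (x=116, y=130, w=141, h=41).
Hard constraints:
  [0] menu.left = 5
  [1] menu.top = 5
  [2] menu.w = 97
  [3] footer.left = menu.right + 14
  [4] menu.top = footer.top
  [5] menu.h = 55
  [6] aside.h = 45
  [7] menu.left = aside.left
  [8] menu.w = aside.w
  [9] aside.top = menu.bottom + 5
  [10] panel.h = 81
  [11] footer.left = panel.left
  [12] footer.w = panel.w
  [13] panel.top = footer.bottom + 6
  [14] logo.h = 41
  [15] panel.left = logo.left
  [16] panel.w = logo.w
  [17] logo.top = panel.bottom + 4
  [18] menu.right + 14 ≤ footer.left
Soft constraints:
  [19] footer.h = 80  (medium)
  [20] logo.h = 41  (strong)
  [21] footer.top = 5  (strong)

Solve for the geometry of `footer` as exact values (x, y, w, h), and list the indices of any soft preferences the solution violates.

footer = (x=116, y=5, w=141, h=34)
violated soft preferences: 19

1. footer.x = 116  [footer.left = menu.right + 14]
2. footer.y = 5  [menu.top = footer.top]
3. footer.w = 141  [footer.w = panel.w]
4. footer.h = 34  [panel.top = footer.bottom + 6]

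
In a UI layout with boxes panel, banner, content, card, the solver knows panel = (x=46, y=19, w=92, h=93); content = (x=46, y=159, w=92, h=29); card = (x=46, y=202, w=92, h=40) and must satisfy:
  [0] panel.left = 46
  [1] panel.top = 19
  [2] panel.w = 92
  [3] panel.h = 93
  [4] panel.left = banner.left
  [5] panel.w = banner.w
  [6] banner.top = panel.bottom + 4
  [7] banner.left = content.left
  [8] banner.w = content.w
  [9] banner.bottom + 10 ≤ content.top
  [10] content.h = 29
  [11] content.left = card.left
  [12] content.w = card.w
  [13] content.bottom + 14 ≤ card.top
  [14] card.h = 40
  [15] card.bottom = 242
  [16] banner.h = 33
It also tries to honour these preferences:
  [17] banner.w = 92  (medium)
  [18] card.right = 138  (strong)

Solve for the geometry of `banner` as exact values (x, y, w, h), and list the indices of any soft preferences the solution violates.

banner = (x=46, y=116, w=92, h=33)
violated soft preferences: none

1. banner.x = 46  [panel.left = banner.left]
2. banner.w = 92  [panel.w = banner.w]
3. banner.y = 116  [banner.top = panel.bottom + 4]
4. banner.h = 33  [banner.h = 33]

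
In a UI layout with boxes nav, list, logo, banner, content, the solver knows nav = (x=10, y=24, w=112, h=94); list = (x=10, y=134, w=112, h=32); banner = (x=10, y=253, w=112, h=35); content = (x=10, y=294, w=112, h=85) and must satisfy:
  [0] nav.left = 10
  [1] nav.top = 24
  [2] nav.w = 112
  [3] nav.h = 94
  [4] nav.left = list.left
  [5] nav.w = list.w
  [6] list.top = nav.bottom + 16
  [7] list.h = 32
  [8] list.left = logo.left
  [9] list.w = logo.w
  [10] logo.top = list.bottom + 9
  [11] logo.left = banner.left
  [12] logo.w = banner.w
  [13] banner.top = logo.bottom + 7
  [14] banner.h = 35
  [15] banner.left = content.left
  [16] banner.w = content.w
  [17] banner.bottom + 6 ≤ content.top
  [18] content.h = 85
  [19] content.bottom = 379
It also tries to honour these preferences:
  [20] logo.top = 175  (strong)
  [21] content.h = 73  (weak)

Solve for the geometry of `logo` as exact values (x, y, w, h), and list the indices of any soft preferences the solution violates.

1. logo.x = 10  [list.left = logo.left]
2. logo.w = 112  [list.w = logo.w]
3. logo.y = 175  [logo.top = list.bottom + 9]
4. logo.h = 71  [banner.top = logo.bottom + 7]

logo = (x=10, y=175, w=112, h=71)
violated soft preferences: 21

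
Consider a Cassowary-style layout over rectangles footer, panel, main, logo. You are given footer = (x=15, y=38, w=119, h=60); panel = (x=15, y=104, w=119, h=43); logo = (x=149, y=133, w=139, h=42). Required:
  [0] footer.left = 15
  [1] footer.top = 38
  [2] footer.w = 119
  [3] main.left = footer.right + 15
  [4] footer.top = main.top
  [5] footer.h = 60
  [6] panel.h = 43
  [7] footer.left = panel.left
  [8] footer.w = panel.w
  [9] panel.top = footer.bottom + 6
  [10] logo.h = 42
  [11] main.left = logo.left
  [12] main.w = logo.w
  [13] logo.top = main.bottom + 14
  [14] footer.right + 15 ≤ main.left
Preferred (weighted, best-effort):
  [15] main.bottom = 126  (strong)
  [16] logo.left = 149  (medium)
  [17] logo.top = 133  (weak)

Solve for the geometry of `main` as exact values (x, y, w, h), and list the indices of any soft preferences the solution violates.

1. main.x = 149  [main.left = footer.right + 15]
2. main.y = 38  [footer.top = main.top]
3. main.w = 139  [main.w = logo.w]
4. main.h = 81  [logo.top = main.bottom + 14]

main = (x=149, y=38, w=139, h=81)
violated soft preferences: 15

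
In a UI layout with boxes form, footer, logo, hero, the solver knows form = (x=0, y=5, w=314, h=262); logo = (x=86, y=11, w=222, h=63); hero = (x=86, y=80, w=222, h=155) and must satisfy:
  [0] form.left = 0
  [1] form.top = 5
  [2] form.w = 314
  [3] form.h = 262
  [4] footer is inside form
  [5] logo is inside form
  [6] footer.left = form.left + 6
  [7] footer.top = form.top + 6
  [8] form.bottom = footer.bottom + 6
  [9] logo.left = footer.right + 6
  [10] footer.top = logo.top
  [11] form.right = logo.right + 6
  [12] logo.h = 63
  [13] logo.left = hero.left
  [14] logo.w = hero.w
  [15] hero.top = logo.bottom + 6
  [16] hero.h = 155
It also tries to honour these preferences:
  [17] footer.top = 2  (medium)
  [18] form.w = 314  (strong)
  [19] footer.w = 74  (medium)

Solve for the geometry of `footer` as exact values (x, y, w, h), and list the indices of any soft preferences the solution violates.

1. footer.x = 6  [footer.left = form.left + 6]
2. footer.y = 11  [footer.top = form.top + 6]
3. footer.h = 250  [form.bottom = footer.bottom + 6]
4. footer.w = 74  [logo.left = footer.right + 6]

footer = (x=6, y=11, w=74, h=250)
violated soft preferences: 17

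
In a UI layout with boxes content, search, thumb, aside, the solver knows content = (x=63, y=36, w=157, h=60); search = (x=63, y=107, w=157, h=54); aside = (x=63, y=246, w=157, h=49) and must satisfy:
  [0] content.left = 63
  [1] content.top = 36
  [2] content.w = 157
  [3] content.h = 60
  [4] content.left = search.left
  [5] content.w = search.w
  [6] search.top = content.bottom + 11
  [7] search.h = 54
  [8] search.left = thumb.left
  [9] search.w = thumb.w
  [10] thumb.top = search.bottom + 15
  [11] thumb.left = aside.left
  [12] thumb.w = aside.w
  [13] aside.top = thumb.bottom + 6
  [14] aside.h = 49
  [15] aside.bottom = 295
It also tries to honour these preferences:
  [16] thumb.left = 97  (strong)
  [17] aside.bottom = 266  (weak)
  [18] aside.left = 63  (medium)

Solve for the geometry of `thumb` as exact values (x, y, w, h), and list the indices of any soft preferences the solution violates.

thumb = (x=63, y=176, w=157, h=64)
violated soft preferences: 16, 17

1. thumb.x = 63  [search.left = thumb.left]
2. thumb.w = 157  [search.w = thumb.w]
3. thumb.y = 176  [thumb.top = search.bottom + 15]
4. thumb.h = 64  [aside.top = thumb.bottom + 6]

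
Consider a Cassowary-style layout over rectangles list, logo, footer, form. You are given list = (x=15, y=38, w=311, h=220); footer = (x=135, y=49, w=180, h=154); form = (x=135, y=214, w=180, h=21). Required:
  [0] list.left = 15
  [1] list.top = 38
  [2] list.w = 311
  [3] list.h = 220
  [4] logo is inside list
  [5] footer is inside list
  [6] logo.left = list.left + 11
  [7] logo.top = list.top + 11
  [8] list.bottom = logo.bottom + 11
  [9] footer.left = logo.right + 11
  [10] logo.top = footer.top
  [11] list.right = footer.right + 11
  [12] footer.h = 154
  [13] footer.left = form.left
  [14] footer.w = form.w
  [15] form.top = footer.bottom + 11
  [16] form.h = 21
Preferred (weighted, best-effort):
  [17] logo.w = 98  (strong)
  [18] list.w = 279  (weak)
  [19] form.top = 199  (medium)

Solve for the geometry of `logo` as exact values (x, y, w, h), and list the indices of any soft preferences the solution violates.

logo = (x=26, y=49, w=98, h=198)
violated soft preferences: 18, 19

1. logo.x = 26  [logo.left = list.left + 11]
2. logo.y = 49  [logo.top = list.top + 11]
3. logo.h = 198  [list.bottom = logo.bottom + 11]
4. logo.w = 98  [footer.left = logo.right + 11]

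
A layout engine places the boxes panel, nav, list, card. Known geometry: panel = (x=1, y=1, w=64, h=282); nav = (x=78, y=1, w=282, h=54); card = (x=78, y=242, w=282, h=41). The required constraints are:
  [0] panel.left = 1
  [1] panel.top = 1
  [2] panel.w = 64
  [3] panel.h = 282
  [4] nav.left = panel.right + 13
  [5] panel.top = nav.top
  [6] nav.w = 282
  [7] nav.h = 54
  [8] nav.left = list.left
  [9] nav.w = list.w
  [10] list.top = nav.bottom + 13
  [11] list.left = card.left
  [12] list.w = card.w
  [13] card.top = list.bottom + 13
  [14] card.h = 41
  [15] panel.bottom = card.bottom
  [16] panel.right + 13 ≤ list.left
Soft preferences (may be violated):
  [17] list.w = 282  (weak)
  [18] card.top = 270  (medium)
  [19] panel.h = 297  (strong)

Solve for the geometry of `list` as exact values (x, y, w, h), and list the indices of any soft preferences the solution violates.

list = (x=78, y=68, w=282, h=161)
violated soft preferences: 18, 19

1. list.x = 78  [nav.left = list.left]
2. list.w = 282  [nav.w = list.w]
3. list.y = 68  [list.top = nav.bottom + 13]
4. list.h = 161  [card.top = list.bottom + 13]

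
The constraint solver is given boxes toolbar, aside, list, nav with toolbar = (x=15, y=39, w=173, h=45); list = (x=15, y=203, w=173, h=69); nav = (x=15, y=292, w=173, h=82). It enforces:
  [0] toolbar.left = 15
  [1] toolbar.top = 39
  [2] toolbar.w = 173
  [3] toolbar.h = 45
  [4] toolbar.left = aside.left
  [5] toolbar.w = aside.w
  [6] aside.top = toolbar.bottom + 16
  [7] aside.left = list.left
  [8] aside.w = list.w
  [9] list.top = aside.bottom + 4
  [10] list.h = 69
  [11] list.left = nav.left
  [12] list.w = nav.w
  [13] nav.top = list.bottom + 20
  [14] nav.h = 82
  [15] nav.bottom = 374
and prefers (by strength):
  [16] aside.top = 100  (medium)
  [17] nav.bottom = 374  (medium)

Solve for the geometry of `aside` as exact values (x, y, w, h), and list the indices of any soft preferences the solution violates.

1. aside.x = 15  [toolbar.left = aside.left]
2. aside.w = 173  [toolbar.w = aside.w]
3. aside.y = 100  [aside.top = toolbar.bottom + 16]
4. aside.h = 99  [list.top = aside.bottom + 4]

aside = (x=15, y=100, w=173, h=99)
violated soft preferences: none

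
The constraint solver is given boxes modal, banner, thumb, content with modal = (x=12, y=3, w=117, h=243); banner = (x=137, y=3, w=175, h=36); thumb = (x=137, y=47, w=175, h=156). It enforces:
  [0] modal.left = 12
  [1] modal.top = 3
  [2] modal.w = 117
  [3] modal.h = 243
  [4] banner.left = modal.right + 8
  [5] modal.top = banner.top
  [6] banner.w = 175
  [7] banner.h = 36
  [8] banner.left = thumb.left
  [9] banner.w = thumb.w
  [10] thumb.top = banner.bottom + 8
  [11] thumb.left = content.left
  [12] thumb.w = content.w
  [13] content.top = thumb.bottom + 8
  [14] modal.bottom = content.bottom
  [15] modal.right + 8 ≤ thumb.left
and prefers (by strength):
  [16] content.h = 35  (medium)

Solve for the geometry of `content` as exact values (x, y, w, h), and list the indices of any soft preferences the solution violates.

1. content.x = 137  [thumb.left = content.left]
2. content.w = 175  [thumb.w = content.w]
3. content.y = 211  [content.top = thumb.bottom + 8]
4. content.h = 35  [modal.bottom = content.bottom]

content = (x=137, y=211, w=175, h=35)
violated soft preferences: none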